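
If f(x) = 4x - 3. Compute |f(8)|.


29


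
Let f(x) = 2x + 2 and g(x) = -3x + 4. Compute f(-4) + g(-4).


10


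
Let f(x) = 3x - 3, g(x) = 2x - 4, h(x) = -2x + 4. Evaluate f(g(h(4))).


h(4) = -4
g(-4) = -12
f(-12) = -39

-39


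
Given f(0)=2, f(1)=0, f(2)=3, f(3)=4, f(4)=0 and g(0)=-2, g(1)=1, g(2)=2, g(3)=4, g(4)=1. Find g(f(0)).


2


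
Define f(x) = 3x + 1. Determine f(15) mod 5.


f(15) = 46
46 mod 5 = 1

1


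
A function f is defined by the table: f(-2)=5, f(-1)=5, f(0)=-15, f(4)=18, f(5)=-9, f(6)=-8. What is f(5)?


-9


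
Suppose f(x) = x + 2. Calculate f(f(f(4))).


10


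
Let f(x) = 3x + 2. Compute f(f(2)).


f(2) = 8
f(8) = 26

26


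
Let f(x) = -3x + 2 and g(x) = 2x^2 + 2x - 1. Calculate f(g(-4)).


g(-4) = 23
f(23) = -67

-67


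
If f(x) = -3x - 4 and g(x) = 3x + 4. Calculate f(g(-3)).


g(-3) = -5
f(-5) = 11

11


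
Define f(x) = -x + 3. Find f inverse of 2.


Solve -x + 3 = 2
x = (2 - 3) / (-1) = 1

1


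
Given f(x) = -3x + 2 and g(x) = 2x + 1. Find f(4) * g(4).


f(4) = -10
g(4) = 9
Product = -90

-90


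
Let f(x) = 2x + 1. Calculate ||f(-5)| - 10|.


f(-5) = -9
|-9| = 9
|9 - 10| = 1

1


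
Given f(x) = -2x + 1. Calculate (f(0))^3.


f(0) = 1
(1)^3 = 1

1


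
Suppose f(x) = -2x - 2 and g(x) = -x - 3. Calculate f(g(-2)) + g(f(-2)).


f(g(-2)) = 0
g(f(-2)) = -5
Sum = -5

-5


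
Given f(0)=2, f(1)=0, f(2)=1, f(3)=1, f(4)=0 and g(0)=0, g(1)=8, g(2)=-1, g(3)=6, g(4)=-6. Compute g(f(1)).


f(1) = 0
g(0) = 0

0


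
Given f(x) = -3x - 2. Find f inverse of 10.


Solve -3x - 2 = 10
x = (10 + 2) / (-3) = -4

-4


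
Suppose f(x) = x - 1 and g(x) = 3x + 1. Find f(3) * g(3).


f(3) = 2
g(3) = 10
Product = 20

20


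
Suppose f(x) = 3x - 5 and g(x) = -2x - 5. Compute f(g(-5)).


g(-5) = 5
f(5) = 10

10


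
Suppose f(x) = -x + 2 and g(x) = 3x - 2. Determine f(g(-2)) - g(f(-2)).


f(g(-2)) = 10
g(f(-2)) = 10
Difference = 0

0


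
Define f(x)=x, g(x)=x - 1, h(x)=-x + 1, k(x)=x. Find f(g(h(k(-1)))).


1


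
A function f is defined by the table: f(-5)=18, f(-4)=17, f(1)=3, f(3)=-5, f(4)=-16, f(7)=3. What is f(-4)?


Reading from the table at x = -4

17


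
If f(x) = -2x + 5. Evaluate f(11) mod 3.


f(11) = -17
-17 mod 3 = 1

1


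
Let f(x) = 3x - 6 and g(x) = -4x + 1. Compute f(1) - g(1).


f(1) = -3
g(1) = -3
Difference = 0

0


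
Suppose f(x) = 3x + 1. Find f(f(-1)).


-5


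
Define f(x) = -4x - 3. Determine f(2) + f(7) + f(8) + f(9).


-116


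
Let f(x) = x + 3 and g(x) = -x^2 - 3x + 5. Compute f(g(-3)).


g(-3) = 5
f(5) = 8

8


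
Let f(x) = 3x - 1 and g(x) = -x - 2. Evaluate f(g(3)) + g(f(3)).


-26


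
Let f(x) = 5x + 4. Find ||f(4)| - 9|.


f(4) = 24
|24| = 24
|24 - 9| = 15

15


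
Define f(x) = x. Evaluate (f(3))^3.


f(3) = 3
(3)^3 = 27

27


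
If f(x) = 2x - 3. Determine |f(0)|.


3


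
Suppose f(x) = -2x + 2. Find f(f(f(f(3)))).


f(3) = -4
f(-4) = 10
f(10) = -18
f(-18) = 38

38


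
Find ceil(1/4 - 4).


-3


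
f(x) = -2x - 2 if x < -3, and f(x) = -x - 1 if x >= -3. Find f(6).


6 satisfies x >= -3
f(6) = -7

-7


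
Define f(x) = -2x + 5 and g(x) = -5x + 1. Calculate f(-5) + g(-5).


f(-5) = 15
g(-5) = 26
Sum = 41

41


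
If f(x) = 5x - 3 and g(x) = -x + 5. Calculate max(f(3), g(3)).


f(3) = 12
g(3) = 2
max = 12

12


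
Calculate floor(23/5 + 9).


23/5 = 4.6
4.6 + 9 = 13.6
floor(13.6) = 13

13


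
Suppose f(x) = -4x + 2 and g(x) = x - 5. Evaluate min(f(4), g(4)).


f(4) = -14
g(4) = -1
min = -14

-14


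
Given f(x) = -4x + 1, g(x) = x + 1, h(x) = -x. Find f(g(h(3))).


9


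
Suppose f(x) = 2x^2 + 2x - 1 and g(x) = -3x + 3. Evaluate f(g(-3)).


311


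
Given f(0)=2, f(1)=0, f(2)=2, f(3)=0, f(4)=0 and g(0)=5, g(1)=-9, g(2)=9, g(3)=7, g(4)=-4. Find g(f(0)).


9


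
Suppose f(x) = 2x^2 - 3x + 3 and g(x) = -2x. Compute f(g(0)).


3


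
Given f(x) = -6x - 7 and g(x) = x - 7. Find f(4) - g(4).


f(4) = -31
g(4) = -3
Difference = -28

-28


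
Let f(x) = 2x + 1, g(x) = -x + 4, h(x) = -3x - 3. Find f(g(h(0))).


h(0) = -3
g(-3) = 7
f(7) = 15

15


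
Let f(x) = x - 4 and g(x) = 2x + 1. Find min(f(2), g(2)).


-2


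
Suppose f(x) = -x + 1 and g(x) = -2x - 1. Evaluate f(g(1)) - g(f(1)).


f(g(1)) = 4
g(f(1)) = -1
Difference = 5

5


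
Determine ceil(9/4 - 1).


9/4 = 2.25
2.25 - 1 = 1.25
ceil(1.25) = 2

2


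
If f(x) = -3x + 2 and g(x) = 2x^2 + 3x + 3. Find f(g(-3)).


g(-3) = 12
f(12) = -34

-34


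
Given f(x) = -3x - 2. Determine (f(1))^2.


f(1) = -5
(-5)^2 = 25

25


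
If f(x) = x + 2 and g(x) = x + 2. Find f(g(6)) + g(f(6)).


f(g(6)) = 10
g(f(6)) = 10
Sum = 20

20


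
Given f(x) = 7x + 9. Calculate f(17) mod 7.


f(17) = 128
128 mod 7 = 2

2


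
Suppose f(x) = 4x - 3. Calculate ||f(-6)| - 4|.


f(-6) = -27
|-27| = 27
|27 - 4| = 23

23


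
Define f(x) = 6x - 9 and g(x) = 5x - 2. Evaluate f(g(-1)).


g(-1) = -7
f(-7) = -51

-51


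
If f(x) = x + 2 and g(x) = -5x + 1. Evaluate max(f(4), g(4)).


f(4) = 6
g(4) = -19
max = 6

6


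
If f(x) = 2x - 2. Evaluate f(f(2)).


f(2) = 2
f(2) = 2

2


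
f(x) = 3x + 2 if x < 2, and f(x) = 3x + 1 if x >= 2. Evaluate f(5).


5 satisfies x >= 2
f(5) = 16

16


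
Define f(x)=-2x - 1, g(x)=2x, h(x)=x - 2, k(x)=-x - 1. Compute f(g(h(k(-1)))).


k(-1) = 0
h(0) = -2
g(-2) = -4
f(-4) = 7

7


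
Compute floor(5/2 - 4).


5/2 = 2.5
2.5 - 4 = -1.5
floor(-1.5) = -2

-2


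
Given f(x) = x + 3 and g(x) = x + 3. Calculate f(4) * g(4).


f(4) = 7
g(4) = 7
Product = 49

49


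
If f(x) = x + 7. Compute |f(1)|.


f(1) = 8
|8| = 8

8


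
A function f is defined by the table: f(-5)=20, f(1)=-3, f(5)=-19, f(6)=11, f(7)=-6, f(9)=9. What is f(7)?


Reading from the table at x = 7

-6


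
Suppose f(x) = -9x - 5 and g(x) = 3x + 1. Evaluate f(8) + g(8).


f(8) = -77
g(8) = 25
Sum = -52

-52


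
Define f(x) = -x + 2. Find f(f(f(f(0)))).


f(0) = 2
f(2) = 0
f(0) = 2
f(2) = 0

0


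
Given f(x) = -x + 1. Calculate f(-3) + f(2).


f(-3) = 4
f(2) = -1
Sum = 3

3


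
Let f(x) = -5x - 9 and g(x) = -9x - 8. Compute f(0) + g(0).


f(0) = -9
g(0) = -8
Sum = -17

-17


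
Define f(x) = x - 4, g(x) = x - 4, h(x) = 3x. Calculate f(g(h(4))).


h(4) = 12
g(12) = 8
f(8) = 4

4


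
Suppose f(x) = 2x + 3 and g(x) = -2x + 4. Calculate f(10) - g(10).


f(10) = 23
g(10) = -16
Difference = 39

39


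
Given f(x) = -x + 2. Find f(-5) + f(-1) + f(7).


f(-5) = 7
f(-1) = 3
f(7) = -5
Sum = 5

5


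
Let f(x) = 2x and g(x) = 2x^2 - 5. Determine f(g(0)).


g(0) = -5
f(-5) = -10

-10


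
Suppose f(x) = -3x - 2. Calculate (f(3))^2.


f(3) = -11
(-11)^2 = 121

121


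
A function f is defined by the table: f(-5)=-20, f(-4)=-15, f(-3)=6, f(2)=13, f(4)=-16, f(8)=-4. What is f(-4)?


Reading from the table at x = -4

-15


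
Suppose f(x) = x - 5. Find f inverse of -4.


Solve x - 5 = -4
x = (-4 + 5) / 1 = 1

1


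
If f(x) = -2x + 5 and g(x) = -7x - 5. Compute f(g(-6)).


g(-6) = 37
f(37) = -69

-69


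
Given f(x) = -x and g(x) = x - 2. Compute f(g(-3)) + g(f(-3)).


6


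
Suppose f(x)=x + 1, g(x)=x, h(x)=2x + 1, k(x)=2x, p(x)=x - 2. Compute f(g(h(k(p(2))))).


p(2) = 0
k(0) = 0
h(0) = 1
g(1) = 1
f(1) = 2

2


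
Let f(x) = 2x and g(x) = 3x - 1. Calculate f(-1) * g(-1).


f(-1) = -2
g(-1) = -4
Product = 8

8


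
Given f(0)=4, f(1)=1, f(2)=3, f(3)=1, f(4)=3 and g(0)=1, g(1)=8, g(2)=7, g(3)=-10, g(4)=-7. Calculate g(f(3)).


f(3) = 1
g(1) = 8

8


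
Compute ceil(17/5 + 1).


17/5 = 3.4
3.4 + 1 = 4.4
ceil(4.4) = 5

5


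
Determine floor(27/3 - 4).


27/3 = 9
9 - 4 = 5
floor(5) = 5

5


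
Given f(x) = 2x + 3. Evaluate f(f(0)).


f(0) = 3
f(3) = 9

9


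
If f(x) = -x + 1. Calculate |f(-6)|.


f(-6) = 7
|7| = 7

7


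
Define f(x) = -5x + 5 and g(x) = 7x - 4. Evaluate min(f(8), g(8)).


-35


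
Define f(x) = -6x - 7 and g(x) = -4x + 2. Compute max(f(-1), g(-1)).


6


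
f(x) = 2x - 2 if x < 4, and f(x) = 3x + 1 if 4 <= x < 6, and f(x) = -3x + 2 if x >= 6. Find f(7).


7 satisfies x >= 6
f(7) = -19

-19


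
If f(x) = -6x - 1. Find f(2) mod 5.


f(2) = -13
-13 mod 5 = 2

2


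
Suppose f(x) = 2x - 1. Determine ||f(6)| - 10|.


1


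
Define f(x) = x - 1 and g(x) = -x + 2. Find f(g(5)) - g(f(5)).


f(g(5)) = -4
g(f(5)) = -2
Difference = -2

-2


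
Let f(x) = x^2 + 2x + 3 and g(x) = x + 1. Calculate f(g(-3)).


g(-3) = -2
f(-2) = 1*(-2)^2 + 2*(-2) + 3 = 3

3


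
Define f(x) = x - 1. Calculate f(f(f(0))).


-3


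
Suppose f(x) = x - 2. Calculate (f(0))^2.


f(0) = -2
(-2)^2 = 4

4


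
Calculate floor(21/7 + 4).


21/7 = 3
3 + 4 = 7
floor(7) = 7

7


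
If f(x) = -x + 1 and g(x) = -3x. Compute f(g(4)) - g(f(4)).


4


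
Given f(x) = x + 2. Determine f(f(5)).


f(5) = 7
f(7) = 9

9


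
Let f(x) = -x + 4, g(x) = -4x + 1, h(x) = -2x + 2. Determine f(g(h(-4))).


h(-4) = 10
g(10) = -39
f(-39) = 43

43


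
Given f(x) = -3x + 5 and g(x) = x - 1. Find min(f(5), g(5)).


f(5) = -10
g(5) = 4
min = -10

-10


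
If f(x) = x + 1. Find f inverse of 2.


Solve x + 1 = 2
x = (2 - 1) / 1 = 1

1


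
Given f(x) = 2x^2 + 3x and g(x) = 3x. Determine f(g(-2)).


g(-2) = -6
f(-6) = 2*(-6)^2 + 3*(-6) = 54

54


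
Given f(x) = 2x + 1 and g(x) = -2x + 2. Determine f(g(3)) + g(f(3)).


f(g(3)) = -7
g(f(3)) = -12
Sum = -19

-19


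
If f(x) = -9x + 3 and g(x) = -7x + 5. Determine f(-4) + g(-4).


f(-4) = 39
g(-4) = 33
Sum = 72

72


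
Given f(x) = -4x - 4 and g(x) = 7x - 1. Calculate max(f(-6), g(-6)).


20


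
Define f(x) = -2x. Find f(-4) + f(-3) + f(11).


f(-4) = 8
f(-3) = 6
f(11) = -22
Sum = -8

-8


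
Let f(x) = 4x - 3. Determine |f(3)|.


f(3) = 9
|9| = 9

9


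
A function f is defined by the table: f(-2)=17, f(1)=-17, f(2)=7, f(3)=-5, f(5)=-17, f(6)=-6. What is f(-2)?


17


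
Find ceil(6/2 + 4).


6/2 = 3
3 + 4 = 7
ceil(7) = 7

7


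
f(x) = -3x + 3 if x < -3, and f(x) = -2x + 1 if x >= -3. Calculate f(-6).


21


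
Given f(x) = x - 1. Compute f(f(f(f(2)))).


f(2) = 1
f(1) = 0
f(0) = -1
f(-1) = -2

-2


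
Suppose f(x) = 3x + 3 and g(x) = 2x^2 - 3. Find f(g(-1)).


0


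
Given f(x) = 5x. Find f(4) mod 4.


f(4) = 20
20 mod 4 = 0

0


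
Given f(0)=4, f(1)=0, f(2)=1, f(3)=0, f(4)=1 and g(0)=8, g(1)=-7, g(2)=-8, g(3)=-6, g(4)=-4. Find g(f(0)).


f(0) = 4
g(4) = -4

-4


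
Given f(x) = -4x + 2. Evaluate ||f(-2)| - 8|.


f(-2) = 10
|10| = 10
|10 - 8| = 2

2


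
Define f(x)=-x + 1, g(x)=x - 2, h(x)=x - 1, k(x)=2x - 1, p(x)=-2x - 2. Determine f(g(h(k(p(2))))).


17


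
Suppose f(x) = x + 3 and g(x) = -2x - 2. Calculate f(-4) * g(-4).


f(-4) = -1
g(-4) = 6
Product = -6

-6


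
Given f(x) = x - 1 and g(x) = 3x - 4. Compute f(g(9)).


g(9) = 23
f(23) = 22

22


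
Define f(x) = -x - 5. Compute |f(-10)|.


5


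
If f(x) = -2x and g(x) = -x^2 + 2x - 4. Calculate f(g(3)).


14


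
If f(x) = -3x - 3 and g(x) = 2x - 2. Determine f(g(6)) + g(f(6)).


f(g(6)) = -33
g(f(6)) = -44
Sum = -77

-77


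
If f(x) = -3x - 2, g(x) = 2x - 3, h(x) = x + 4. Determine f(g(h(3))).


-35


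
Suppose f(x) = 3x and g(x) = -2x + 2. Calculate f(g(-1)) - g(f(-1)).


f(g(-1)) = 12
g(f(-1)) = 8
Difference = 4

4


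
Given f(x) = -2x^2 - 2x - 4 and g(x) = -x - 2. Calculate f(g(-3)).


g(-3) = 1
f(1) = (-2)*(1)^2 - 2*(1) - 4 = -8

-8


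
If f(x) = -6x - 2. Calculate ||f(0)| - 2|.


f(0) = -2
|-2| = 2
|2 - 2| = 0

0


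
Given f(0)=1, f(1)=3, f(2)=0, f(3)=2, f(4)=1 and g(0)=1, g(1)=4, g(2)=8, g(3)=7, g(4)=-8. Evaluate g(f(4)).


f(4) = 1
g(1) = 4

4


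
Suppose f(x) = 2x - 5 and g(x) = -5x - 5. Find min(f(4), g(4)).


-25


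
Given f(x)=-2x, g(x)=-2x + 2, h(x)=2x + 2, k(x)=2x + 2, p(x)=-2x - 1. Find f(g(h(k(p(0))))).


4


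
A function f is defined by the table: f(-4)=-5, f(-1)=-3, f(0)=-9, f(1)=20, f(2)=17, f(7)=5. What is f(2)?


Reading from the table at x = 2

17


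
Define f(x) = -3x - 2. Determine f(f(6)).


f(6) = -20
f(-20) = 58

58


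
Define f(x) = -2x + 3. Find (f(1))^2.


1


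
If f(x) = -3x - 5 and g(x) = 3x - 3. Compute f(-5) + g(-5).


f(-5) = 10
g(-5) = -18
Sum = -8

-8


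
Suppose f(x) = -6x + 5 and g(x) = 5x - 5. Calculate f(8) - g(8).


f(8) = -43
g(8) = 35
Difference = -78

-78


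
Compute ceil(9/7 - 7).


9/7 = 1.2857
1.2857 - 7 = -5.7143
ceil(-5.7143) = -5

-5


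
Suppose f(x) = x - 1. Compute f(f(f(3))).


f(3) = 2
f(2) = 1
f(1) = 0

0


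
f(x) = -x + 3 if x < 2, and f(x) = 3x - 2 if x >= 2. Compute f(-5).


8


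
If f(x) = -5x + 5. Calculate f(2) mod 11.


f(2) = -5
-5 mod 11 = 6

6


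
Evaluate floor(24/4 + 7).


13


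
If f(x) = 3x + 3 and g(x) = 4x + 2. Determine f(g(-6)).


g(-6) = -22
f(-22) = -63

-63


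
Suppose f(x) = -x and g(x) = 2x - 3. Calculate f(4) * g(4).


-20


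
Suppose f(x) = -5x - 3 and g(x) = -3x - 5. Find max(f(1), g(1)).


-8


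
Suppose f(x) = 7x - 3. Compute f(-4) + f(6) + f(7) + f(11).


f(-4) = -31
f(6) = 39
f(7) = 46
f(11) = 74
Sum = 128

128


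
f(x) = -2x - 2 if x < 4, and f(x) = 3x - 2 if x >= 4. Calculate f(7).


19


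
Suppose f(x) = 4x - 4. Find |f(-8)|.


f(-8) = -36
|-36| = 36

36


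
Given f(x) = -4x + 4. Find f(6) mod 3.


f(6) = -20
-20 mod 3 = 1

1


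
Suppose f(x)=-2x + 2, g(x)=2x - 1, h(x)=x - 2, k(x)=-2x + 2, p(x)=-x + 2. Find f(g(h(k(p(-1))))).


28


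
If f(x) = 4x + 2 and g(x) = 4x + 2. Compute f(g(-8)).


g(-8) = -30
f(-30) = -118

-118


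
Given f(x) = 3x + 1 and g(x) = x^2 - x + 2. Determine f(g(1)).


g(1) = 2
f(2) = 7

7


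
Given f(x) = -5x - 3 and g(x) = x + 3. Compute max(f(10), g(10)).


f(10) = -53
g(10) = 13
max = 13

13


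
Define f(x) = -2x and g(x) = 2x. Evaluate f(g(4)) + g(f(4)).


f(g(4)) = -16
g(f(4)) = -16
Sum = -32

-32


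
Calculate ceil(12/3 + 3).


12/3 = 4
4 + 3 = 7
ceil(7) = 7

7


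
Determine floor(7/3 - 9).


7/3 = 2.3333
2.3333 - 9 = -6.6667
floor(-6.6667) = -7

-7


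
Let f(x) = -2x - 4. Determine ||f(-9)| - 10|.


f(-9) = 14
|14| = 14
|14 - 10| = 4

4


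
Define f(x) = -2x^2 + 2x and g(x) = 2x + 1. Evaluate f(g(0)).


g(0) = 1
f(1) = (-2)*(1)^2 + 2*(1) = 0

0


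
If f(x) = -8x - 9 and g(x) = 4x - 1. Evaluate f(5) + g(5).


f(5) = -49
g(5) = 19
Sum = -30

-30


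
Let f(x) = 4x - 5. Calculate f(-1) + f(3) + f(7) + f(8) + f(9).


f(-1) = -9
f(3) = 7
f(7) = 23
f(8) = 27
f(9) = 31
Sum = 79

79


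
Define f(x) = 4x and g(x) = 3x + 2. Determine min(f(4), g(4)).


f(4) = 16
g(4) = 14
min = 14

14


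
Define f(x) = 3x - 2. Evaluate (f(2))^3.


f(2) = 4
(4)^3 = 64

64


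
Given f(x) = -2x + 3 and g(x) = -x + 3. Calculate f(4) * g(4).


f(4) = -5
g(4) = -1
Product = 5

5


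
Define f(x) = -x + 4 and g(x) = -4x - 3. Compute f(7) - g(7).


f(7) = -3
g(7) = -31
Difference = 28

28


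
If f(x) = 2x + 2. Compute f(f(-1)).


f(-1) = 0
f(0) = 2

2


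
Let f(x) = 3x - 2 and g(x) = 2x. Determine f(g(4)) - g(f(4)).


f(g(4)) = 22
g(f(4)) = 20
Difference = 2

2


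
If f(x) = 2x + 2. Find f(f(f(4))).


f(4) = 10
f(10) = 22
f(22) = 46

46


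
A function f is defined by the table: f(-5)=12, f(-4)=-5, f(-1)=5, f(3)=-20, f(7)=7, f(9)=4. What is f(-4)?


Reading from the table at x = -4

-5


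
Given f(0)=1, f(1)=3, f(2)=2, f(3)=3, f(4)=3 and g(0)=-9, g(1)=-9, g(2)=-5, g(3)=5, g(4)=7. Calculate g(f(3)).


f(3) = 3
g(3) = 5

5


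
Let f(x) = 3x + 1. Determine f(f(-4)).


f(-4) = -11
f(-11) = -32

-32


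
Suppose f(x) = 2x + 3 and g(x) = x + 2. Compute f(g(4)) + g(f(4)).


f(g(4)) = 15
g(f(4)) = 13
Sum = 28

28


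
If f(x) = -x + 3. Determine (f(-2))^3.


f(-2) = 5
(5)^3 = 125

125


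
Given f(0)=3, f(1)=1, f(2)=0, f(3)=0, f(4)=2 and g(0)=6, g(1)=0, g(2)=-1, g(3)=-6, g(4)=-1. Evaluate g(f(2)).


f(2) = 0
g(0) = 6

6


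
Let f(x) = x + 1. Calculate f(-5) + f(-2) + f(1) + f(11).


f(-5) = -4
f(-2) = -1
f(1) = 2
f(11) = 12
Sum = 9

9


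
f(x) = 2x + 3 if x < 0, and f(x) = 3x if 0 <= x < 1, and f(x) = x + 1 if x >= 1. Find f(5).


5 satisfies x >= 1
f(5) = 6

6


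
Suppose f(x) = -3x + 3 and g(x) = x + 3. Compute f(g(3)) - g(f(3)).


f(g(3)) = -15
g(f(3)) = -3
Difference = -12

-12


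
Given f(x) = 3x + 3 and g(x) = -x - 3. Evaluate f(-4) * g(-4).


-9


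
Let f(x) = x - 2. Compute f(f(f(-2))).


f(-2) = -4
f(-4) = -6
f(-6) = -8

-8


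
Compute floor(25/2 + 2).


25/2 = 12.5
12.5 + 2 = 14.5
floor(14.5) = 14

14


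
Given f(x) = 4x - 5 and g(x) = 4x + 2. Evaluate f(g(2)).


35


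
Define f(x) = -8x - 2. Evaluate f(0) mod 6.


f(0) = -2
-2 mod 6 = 4

4


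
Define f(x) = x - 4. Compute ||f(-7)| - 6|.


f(-7) = -11
|-11| = 11
|11 - 6| = 5

5


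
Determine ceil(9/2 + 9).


9/2 = 4.5
4.5 + 9 = 13.5
ceil(13.5) = 14

14


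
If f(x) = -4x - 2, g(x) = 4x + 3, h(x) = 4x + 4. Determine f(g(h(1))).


h(1) = 8
g(8) = 35
f(35) = -142

-142


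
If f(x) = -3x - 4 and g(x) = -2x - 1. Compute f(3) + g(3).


f(3) = -13
g(3) = -7
Sum = -20

-20


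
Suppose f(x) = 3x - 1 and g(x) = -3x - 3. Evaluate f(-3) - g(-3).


f(-3) = -10
g(-3) = 6
Difference = -16

-16


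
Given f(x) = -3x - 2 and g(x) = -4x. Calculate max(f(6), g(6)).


f(6) = -20
g(6) = -24
max = -20

-20


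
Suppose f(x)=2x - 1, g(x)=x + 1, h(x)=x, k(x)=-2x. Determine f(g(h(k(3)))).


k(3) = -6
h(-6) = -6
g(-6) = -5
f(-5) = -11

-11


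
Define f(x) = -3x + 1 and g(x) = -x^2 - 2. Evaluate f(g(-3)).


g(-3) = -11
f(-11) = 34

34


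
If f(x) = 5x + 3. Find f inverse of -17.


Solve 5x + 3 = -17
x = (-17 - 3) / 5 = -4

-4


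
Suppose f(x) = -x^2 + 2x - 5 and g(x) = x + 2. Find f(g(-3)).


-8


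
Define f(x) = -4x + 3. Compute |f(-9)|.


f(-9) = 39
|39| = 39

39


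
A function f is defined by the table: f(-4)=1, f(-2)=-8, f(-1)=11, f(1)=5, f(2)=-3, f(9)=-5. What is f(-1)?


Reading from the table at x = -1

11


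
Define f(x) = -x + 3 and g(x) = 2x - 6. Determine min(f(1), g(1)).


f(1) = 2
g(1) = -4
min = -4

-4


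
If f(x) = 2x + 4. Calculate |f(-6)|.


f(-6) = -8
|-8| = 8

8


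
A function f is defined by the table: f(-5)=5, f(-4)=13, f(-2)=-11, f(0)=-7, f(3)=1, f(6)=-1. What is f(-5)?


5


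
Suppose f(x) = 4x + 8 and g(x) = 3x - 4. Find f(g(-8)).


g(-8) = -28
f(-28) = -104

-104


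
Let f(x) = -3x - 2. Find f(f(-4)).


f(-4) = 10
f(10) = -32

-32


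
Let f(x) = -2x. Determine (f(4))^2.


f(4) = -8
(-8)^2 = 64

64


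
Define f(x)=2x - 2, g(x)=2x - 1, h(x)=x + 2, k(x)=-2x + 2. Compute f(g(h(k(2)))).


-4


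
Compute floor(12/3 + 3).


12/3 = 4
4 + 3 = 7
floor(7) = 7

7


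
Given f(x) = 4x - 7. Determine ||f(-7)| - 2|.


f(-7) = -35
|-35| = 35
|35 - 2| = 33

33


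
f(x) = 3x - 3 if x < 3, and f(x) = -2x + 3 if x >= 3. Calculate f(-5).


-5 satisfies x < 3
f(-5) = -18

-18


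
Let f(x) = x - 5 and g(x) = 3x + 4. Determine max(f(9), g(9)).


f(9) = 4
g(9) = 31
max = 31

31


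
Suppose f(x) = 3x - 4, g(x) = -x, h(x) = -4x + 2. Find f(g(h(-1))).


h(-1) = 6
g(6) = -6
f(-6) = -22

-22


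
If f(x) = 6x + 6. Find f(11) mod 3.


f(11) = 72
72 mod 3 = 0

0


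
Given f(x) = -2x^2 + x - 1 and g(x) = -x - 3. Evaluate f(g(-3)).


g(-3) = 0
f(0) = (-2)*(0)^2 + 1*(0) - 1 = -1

-1


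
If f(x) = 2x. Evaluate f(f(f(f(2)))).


f(2) = 4
f(4) = 8
f(8) = 16
f(16) = 32

32


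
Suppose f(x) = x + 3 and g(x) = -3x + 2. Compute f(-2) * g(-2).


f(-2) = 1
g(-2) = 8
Product = 8

8


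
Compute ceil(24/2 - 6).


24/2 = 12
12 - 6 = 6
ceil(6) = 6

6


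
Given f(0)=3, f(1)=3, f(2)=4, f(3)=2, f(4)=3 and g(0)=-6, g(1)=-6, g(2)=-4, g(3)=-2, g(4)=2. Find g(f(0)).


-2


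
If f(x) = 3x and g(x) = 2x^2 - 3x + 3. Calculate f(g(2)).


g(2) = 5
f(5) = 15

15


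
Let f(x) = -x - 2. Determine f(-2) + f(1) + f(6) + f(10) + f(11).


-36


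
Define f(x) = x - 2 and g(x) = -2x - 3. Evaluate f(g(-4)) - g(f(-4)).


f(g(-4)) = 3
g(f(-4)) = 9
Difference = -6

-6


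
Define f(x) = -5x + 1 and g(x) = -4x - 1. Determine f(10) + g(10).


f(10) = -49
g(10) = -41
Sum = -90

-90


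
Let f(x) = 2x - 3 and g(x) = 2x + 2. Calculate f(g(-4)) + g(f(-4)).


f(g(-4)) = -15
g(f(-4)) = -20
Sum = -35

-35


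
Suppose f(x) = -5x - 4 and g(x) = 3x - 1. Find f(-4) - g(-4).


f(-4) = 16
g(-4) = -13
Difference = 29

29


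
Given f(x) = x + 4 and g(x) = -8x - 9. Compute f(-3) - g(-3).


f(-3) = 1
g(-3) = 15
Difference = -14

-14


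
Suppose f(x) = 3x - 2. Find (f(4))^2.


f(4) = 10
(10)^2 = 100

100


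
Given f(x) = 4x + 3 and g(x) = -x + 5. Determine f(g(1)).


g(1) = 4
f(4) = 19

19


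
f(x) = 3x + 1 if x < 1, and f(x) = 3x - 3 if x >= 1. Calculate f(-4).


-4 satisfies x < 1
f(-4) = -11

-11


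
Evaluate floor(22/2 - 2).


22/2 = 11
11 - 2 = 9
floor(9) = 9

9


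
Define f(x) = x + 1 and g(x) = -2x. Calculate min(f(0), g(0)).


0


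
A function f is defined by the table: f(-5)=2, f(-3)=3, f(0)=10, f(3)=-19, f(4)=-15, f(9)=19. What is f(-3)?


Reading from the table at x = -3

3


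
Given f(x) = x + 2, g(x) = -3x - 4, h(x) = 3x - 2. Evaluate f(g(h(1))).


h(1) = 1
g(1) = -7
f(-7) = -5

-5


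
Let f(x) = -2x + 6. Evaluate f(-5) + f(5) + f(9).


0


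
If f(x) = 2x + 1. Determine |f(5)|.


f(5) = 11
|11| = 11

11


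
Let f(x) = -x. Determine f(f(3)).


f(3) = -3
f(-3) = 3

3


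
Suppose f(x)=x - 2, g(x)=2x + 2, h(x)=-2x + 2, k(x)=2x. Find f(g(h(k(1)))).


k(1) = 2
h(2) = -2
g(-2) = -2
f(-2) = -4

-4


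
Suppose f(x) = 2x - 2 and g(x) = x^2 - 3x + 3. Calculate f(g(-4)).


g(-4) = 31
f(31) = 60

60


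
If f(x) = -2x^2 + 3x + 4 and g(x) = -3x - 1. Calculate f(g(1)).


-40


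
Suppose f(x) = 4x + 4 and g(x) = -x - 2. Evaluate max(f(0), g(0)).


4


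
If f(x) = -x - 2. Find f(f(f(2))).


f(2) = -4
f(-4) = 2
f(2) = -4

-4


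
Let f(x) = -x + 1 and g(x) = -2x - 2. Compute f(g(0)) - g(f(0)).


f(g(0)) = 3
g(f(0)) = -4
Difference = 7

7


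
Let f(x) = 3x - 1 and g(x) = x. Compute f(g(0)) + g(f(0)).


f(g(0)) = -1
g(f(0)) = -1
Sum = -2

-2


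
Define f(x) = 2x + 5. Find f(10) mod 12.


f(10) = 25
25 mod 12 = 1

1


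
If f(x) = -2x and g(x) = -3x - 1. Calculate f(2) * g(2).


f(2) = -4
g(2) = -7
Product = 28

28


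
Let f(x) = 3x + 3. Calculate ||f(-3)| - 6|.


f(-3) = -6
|-6| = 6
|6 - 6| = 0

0


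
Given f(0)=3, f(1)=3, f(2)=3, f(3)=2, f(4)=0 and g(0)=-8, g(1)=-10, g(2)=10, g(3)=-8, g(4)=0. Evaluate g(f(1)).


f(1) = 3
g(3) = -8

-8


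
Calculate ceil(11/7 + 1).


11/7 = 1.5714
1.5714 + 1 = 2.5714
ceil(2.5714) = 3

3


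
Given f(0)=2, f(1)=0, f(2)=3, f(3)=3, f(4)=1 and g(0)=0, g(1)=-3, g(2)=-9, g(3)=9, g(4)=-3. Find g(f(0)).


f(0) = 2
g(2) = -9

-9


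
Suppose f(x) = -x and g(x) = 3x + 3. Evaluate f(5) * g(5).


f(5) = -5
g(5) = 18
Product = -90

-90


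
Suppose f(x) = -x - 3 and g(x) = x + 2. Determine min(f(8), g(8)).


f(8) = -11
g(8) = 10
min = -11

-11


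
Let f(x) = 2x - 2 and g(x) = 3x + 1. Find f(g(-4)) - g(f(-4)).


f(g(-4)) = -24
g(f(-4)) = -29
Difference = 5

5


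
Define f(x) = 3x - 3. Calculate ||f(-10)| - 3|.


f(-10) = -33
|-33| = 33
|33 - 3| = 30

30


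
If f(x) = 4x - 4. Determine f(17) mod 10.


f(17) = 64
64 mod 10 = 4

4


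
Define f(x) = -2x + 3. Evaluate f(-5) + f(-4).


f(-5) = 13
f(-4) = 11
Sum = 24

24


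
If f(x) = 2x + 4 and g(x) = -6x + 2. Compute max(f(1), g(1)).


6


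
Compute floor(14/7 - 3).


14/7 = 2
2 - 3 = -1
floor(-1) = -1

-1


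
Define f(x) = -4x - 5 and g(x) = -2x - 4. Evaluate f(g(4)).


g(4) = -12
f(-12) = 43

43


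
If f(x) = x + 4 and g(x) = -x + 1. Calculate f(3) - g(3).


f(3) = 7
g(3) = -2
Difference = 9

9


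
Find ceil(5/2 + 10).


5/2 = 2.5
2.5 + 10 = 12.5
ceil(12.5) = 13

13


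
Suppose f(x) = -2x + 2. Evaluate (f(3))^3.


f(3) = -4
(-4)^3 = -64

-64


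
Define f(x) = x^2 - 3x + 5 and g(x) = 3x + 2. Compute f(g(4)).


g(4) = 14
f(14) = 1*(14)^2 - 3*(14) + 5 = 159

159


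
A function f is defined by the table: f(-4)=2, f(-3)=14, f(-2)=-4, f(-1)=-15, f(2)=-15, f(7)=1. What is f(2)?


Reading from the table at x = 2

-15


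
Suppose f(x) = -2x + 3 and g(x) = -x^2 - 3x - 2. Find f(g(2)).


g(2) = -12
f(-12) = 27

27


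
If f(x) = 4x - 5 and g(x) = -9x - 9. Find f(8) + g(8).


f(8) = 27
g(8) = -81
Sum = -54

-54


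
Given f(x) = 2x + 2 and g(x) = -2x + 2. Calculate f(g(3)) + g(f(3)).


f(g(3)) = -6
g(f(3)) = -14
Sum = -20

-20


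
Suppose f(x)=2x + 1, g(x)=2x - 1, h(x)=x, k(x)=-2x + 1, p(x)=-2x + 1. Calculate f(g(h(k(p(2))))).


p(2) = -3
k(-3) = 7
h(7) = 7
g(7) = 13
f(13) = 27

27


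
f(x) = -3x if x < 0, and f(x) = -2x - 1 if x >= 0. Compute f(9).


-19


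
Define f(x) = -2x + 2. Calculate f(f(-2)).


f(-2) = 6
f(6) = -10

-10


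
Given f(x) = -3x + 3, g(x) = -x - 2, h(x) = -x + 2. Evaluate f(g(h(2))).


h(2) = 0
g(0) = -2
f(-2) = 9

9


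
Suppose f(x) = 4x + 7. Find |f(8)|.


f(8) = 39
|39| = 39

39


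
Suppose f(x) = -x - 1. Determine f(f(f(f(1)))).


f(1) = -2
f(-2) = 1
f(1) = -2
f(-2) = 1

1


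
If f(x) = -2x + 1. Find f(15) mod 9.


7


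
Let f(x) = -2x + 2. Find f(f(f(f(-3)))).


f(-3) = 8
f(8) = -14
f(-14) = 30
f(30) = -58

-58


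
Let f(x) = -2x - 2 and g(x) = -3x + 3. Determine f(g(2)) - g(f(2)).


f(g(2)) = 4
g(f(2)) = 21
Difference = -17

-17


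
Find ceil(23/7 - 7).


23/7 = 3.2857
3.2857 - 7 = -3.7143
ceil(-3.7143) = -3

-3


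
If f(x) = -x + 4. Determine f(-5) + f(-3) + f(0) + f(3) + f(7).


f(-5) = 9
f(-3) = 7
f(0) = 4
f(3) = 1
f(7) = -3
Sum = 18

18


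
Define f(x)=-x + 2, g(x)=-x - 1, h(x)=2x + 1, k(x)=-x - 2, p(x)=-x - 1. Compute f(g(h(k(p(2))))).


p(2) = -3
k(-3) = 1
h(1) = 3
g(3) = -4
f(-4) = 6

6


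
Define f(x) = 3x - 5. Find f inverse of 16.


Solve 3x - 5 = 16
x = (16 + 5) / 3 = 7

7


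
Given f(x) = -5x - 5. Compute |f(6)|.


35


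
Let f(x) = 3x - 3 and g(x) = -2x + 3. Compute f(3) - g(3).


f(3) = 6
g(3) = -3
Difference = 9

9


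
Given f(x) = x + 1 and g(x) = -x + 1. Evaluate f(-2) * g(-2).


f(-2) = -1
g(-2) = 3
Product = -3

-3


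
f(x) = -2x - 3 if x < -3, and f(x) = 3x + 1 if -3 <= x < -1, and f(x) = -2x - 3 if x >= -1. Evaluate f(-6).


-6 satisfies x < -3
f(-6) = 9

9


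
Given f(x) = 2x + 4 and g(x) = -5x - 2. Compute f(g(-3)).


g(-3) = 13
f(13) = 30

30


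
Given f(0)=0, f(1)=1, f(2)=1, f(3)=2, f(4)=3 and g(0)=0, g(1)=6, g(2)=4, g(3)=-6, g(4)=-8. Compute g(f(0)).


0


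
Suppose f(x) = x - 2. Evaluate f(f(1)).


f(1) = -1
f(-1) = -3

-3


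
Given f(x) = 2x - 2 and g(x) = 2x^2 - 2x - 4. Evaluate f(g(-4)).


g(-4) = 36
f(36) = 70

70


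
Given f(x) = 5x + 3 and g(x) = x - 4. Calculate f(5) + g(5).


f(5) = 28
g(5) = 1
Sum = 29

29


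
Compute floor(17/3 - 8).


17/3 = 5.6667
5.6667 - 8 = -2.3333
floor(-2.3333) = -3

-3


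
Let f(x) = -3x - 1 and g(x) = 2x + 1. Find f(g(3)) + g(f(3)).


f(g(3)) = -22
g(f(3)) = -19
Sum = -41

-41


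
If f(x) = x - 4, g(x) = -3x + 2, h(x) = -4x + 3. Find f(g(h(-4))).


h(-4) = 19
g(19) = -55
f(-55) = -59

-59


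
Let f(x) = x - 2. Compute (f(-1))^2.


f(-1) = -3
(-3)^2 = 9

9


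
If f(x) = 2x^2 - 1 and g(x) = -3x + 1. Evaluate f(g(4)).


g(4) = -11
f(-11) = 2*(-11)^2 - 1 = 241

241


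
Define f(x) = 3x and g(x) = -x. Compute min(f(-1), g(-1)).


f(-1) = -3
g(-1) = 1
min = -3

-3


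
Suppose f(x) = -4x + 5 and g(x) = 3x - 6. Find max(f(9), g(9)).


f(9) = -31
g(9) = 21
max = 21

21


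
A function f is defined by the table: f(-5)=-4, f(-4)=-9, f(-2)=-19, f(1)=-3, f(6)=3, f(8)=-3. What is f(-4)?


Reading from the table at x = -4

-9


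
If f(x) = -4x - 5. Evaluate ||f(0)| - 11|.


f(0) = -5
|-5| = 5
|5 - 11| = 6

6


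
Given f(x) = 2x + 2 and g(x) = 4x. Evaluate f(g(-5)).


g(-5) = -20
f(-20) = -38

-38


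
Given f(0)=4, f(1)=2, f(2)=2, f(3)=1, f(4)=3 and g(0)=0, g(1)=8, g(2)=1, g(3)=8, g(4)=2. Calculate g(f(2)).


f(2) = 2
g(2) = 1

1


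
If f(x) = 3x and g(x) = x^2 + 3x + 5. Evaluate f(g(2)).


g(2) = 15
f(15) = 45

45


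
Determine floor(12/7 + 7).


12/7 = 1.7143
1.7143 + 7 = 8.7143
floor(8.7143) = 8

8


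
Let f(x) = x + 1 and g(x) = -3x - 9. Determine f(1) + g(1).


f(1) = 2
g(1) = -12
Sum = -10

-10


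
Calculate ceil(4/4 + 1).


4/4 = 1
1 + 1 = 2
ceil(2) = 2

2


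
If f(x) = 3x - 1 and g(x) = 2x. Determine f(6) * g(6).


f(6) = 17
g(6) = 12
Product = 204

204


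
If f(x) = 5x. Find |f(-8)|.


f(-8) = -40
|-40| = 40

40


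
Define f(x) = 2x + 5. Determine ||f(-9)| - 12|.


1


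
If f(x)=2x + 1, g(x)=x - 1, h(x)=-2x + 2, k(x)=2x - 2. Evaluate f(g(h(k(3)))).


k(3) = 4
h(4) = -6
g(-6) = -7
f(-7) = -13

-13


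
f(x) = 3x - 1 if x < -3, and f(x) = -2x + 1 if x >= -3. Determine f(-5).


-5 satisfies x < -3
f(-5) = -16

-16


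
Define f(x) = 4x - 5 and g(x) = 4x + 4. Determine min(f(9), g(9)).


f(9) = 31
g(9) = 40
min = 31

31


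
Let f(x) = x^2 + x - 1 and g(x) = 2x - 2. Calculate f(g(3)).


g(3) = 4
f(4) = 1*(4)^2 + 1*(4) - 1 = 19

19


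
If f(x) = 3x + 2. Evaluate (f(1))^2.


25


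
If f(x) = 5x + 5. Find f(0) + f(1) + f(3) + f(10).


f(0) = 5
f(1) = 10
f(3) = 20
f(10) = 55
Sum = 90

90


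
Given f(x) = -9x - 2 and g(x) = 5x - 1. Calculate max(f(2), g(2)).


9


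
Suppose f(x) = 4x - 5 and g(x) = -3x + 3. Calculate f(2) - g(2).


f(2) = 3
g(2) = -3
Difference = 6

6


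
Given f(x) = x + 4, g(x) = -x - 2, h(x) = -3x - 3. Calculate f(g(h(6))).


h(6) = -21
g(-21) = 19
f(19) = 23

23


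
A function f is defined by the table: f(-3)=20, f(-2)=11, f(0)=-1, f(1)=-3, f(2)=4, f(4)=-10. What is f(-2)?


Reading from the table at x = -2

11


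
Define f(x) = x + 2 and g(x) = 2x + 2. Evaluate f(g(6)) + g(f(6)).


f(g(6)) = 16
g(f(6)) = 18
Sum = 34

34


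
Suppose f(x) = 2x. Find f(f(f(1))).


f(1) = 2
f(2) = 4
f(4) = 8

8


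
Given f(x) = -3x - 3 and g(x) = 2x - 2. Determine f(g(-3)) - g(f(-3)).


f(g(-3)) = 21
g(f(-3)) = 10
Difference = 11

11


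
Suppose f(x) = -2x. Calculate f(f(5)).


20


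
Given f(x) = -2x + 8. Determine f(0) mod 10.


f(0) = 8
8 mod 10 = 8

8


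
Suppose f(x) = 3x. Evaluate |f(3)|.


f(3) = 9
|9| = 9

9


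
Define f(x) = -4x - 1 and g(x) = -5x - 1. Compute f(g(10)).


g(10) = -51
f(-51) = 203

203


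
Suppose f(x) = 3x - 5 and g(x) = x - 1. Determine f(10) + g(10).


f(10) = 25
g(10) = 9
Sum = 34

34


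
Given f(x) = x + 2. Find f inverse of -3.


-5


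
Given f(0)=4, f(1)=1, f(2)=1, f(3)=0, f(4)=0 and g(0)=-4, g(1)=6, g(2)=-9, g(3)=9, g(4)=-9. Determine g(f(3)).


f(3) = 0
g(0) = -4

-4


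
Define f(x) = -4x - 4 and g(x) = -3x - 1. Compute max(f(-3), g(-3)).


f(-3) = 8
g(-3) = 8
max = 8

8


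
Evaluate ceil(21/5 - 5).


21/5 = 4.2
4.2 - 5 = -0.8
ceil(-0.8) = 0

0


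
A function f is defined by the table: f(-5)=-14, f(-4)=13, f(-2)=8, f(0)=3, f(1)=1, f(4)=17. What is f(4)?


Reading from the table at x = 4

17


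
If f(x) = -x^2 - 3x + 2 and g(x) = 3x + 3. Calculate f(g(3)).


-178


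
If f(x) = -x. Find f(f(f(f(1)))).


1


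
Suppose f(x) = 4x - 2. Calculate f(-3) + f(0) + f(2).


-10


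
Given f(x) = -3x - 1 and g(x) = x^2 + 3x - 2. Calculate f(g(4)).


g(4) = 26
f(26) = -79

-79


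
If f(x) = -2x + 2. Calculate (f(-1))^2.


16


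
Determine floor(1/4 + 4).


4


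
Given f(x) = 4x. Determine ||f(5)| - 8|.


f(5) = 20
|20| = 20
|20 - 8| = 12

12


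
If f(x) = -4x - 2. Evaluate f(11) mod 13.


f(11) = -46
-46 mod 13 = 6

6


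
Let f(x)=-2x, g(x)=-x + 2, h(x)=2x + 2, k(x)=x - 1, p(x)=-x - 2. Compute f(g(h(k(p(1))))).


p(1) = -3
k(-3) = -4
h(-4) = -6
g(-6) = 8
f(8) = -16

-16


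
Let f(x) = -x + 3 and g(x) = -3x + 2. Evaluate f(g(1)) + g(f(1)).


f(g(1)) = 4
g(f(1)) = -4
Sum = 0

0


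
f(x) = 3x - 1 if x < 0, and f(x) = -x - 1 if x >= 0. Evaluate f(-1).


-1 satisfies x < 0
f(-1) = -4

-4


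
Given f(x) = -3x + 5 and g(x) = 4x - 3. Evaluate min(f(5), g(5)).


f(5) = -10
g(5) = 17
min = -10

-10


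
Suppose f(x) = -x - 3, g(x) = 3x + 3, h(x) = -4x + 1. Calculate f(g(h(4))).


39


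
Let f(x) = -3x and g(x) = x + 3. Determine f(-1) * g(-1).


f(-1) = 3
g(-1) = 2
Product = 6

6


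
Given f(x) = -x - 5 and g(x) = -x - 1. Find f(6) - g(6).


f(6) = -11
g(6) = -7
Difference = -4

-4


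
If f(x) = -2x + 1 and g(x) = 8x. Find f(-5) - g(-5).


f(-5) = 11
g(-5) = -40
Difference = 51

51


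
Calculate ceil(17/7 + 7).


17/7 = 2.4286
2.4286 + 7 = 9.4286
ceil(9.4286) = 10

10


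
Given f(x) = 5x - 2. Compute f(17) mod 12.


f(17) = 83
83 mod 12 = 11

11


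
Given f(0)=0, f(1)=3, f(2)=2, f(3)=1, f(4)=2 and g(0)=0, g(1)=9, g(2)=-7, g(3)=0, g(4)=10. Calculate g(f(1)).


f(1) = 3
g(3) = 0

0


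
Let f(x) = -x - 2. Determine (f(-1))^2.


1


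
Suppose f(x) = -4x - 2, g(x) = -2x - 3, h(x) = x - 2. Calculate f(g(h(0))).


-6


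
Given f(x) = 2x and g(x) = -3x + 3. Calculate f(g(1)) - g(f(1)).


f(g(1)) = 0
g(f(1)) = -3
Difference = 3

3


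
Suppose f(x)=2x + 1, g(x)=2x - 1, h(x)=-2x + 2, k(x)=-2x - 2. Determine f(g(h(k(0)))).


k(0) = -2
h(-2) = 6
g(6) = 11
f(11) = 23

23


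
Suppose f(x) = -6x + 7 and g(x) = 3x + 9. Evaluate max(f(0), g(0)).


f(0) = 7
g(0) = 9
max = 9

9


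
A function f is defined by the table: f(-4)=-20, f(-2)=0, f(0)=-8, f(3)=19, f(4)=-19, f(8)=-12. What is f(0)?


Reading from the table at x = 0

-8


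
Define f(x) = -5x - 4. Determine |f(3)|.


f(3) = -19
|-19| = 19

19


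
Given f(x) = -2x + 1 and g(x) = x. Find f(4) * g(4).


-28


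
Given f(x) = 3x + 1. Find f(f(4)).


f(4) = 13
f(13) = 40

40


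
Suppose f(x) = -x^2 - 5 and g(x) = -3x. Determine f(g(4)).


g(4) = -12
f(-12) = (-1)*(-12)^2 - 5 = -149

-149


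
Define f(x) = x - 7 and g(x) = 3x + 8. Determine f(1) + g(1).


f(1) = -6
g(1) = 11
Sum = 5

5


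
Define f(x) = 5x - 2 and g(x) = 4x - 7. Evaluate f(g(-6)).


g(-6) = -31
f(-31) = -157

-157


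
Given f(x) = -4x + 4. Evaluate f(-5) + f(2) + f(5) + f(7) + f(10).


f(-5) = 24
f(2) = -4
f(5) = -16
f(7) = -24
f(10) = -36
Sum = -56

-56


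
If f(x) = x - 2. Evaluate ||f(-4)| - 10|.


4


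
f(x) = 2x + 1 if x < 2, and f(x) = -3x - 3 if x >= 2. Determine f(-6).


-6 satisfies x < 2
f(-6) = -11

-11


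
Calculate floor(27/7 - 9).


27/7 = 3.8571
3.8571 - 9 = -5.1429
floor(-5.1429) = -6

-6


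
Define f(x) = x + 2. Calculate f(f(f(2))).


f(2) = 4
f(4) = 6
f(6) = 8

8


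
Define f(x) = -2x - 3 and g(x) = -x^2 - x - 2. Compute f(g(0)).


g(0) = -2
f(-2) = 1

1


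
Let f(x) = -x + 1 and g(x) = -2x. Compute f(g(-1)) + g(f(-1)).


f(g(-1)) = -1
g(f(-1)) = -4
Sum = -5

-5


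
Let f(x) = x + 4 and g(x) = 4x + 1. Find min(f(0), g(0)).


f(0) = 4
g(0) = 1
min = 1

1


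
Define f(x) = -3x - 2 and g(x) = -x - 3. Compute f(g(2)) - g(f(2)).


f(g(2)) = 13
g(f(2)) = 5
Difference = 8

8


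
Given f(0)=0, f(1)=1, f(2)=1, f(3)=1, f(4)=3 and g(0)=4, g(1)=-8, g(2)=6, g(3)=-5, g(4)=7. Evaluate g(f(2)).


f(2) = 1
g(1) = -8

-8


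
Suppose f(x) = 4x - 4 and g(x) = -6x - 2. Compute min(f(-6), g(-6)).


f(-6) = -28
g(-6) = 34
min = -28

-28


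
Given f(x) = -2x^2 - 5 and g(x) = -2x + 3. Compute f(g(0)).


g(0) = 3
f(3) = (-2)*(3)^2 - 5 = -23

-23


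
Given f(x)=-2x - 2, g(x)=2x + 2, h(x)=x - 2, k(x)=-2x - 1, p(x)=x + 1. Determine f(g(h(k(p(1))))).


p(1) = 2
k(2) = -5
h(-5) = -7
g(-7) = -12
f(-12) = 22

22


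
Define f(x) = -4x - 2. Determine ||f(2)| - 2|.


f(2) = -10
|-10| = 10
|10 - 2| = 8

8


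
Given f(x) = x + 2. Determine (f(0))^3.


f(0) = 2
(2)^3 = 8

8


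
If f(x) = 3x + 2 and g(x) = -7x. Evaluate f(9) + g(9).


f(9) = 29
g(9) = -63
Sum = -34

-34


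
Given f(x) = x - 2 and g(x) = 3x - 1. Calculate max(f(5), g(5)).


f(5) = 3
g(5) = 14
max = 14

14


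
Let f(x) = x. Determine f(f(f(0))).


0


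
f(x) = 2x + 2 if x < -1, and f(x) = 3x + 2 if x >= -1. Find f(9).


9 satisfies x >= -1
f(9) = 29

29


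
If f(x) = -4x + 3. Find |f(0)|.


f(0) = 3
|3| = 3

3


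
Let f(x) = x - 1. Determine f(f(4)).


f(4) = 3
f(3) = 2

2


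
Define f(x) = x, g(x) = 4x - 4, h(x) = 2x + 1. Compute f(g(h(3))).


24


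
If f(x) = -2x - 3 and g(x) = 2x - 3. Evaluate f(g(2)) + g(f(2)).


f(g(2)) = -5
g(f(2)) = -17
Sum = -22

-22


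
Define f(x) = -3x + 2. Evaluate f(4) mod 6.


2


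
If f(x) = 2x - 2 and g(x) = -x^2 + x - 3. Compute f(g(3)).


g(3) = -9
f(-9) = -20

-20


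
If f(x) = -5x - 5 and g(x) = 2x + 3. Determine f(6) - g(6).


f(6) = -35
g(6) = 15
Difference = -50

-50


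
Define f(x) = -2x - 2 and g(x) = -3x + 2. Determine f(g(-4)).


g(-4) = 14
f(14) = -30

-30


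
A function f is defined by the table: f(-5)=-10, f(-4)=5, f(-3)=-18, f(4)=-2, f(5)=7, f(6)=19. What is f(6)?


Reading from the table at x = 6

19


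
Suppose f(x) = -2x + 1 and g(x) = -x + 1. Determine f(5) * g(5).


f(5) = -9
g(5) = -4
Product = 36

36


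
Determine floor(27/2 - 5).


27/2 = 13.5
13.5 - 5 = 8.5
floor(8.5) = 8

8


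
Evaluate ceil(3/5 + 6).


3/5 = 0.6
0.6 + 6 = 6.6
ceil(6.6) = 7

7


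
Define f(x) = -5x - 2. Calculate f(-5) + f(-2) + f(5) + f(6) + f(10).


f(-5) = 23
f(-2) = 8
f(5) = -27
f(6) = -32
f(10) = -52
Sum = -80

-80


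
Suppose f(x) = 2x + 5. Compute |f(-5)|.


f(-5) = -5
|-5| = 5

5


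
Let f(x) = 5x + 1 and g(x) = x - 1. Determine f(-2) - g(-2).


f(-2) = -9
g(-2) = -3
Difference = -6

-6


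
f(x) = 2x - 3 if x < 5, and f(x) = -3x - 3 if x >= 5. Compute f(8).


8 satisfies x >= 5
f(8) = -27

-27
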